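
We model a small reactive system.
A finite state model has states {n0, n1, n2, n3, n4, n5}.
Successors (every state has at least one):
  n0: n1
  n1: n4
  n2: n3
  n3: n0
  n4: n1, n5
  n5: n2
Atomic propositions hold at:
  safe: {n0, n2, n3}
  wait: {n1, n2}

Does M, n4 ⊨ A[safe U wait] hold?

No

A[safe U wait]: least fixpoint, start Z0 = Sat(wait) = {n1, n2}, add states in Sat(safe) with every successor in Z. Z1 = {n0, n1, n2}; Z2 = {n0, n1, n2, n3}; fixed.
Sat(A[safe U wait]) = {n0, n1, n2, n3}
n4 ∉ Sat(A[safe U wait]) = {n0, n1, n2, n3}, so the formula does not hold at n4.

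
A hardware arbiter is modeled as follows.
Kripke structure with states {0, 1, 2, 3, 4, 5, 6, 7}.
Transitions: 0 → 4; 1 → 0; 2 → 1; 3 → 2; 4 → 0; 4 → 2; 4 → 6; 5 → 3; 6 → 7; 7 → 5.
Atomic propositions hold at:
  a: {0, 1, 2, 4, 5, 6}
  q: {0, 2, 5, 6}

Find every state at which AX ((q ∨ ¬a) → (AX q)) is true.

Sat(¬a) = {3, 7}
Sat(q ∨ ¬a) = {0, 2, 3, 5, 6, 7}
Sat(AX q) = {s : every successor in {0, 2, 5, 6}} = {1, 3, 4, 7}
Sat((q ∨ ¬a) → (AX q)) = {1, 3, 4, 7}
Sat(AX ((q ∨ ¬a) → (AX q))) = {s : every successor in {1, 3, 4, 7}} = {0, 2, 5, 6}

{0, 2, 5, 6}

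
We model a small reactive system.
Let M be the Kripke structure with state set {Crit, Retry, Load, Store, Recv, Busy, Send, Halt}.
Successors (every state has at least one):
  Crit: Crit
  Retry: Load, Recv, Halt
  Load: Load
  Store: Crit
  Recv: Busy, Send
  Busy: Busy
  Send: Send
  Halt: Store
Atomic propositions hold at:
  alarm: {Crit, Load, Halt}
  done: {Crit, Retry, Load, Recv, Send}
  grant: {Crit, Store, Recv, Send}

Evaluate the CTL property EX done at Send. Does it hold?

Sat(EX done) = {s : some successor in {Crit, Retry, Load, Recv, Send}} = {Crit, Retry, Load, Store, Recv, Send}
Send ∈ Sat(EX done) = {Crit, Retry, Load, Store, Recv, Send}, so the formula holds at Send.

Yes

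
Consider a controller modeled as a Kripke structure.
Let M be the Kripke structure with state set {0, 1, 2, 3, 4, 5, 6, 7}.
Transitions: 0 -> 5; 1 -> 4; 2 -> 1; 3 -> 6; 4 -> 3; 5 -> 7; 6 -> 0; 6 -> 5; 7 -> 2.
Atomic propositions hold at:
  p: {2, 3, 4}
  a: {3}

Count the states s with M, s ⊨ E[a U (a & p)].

1

Sat(a & p) = {3}
E[a U (a & p)]: least fixpoint, start Z0 = Sat((a & p)) = {3}, add states in Sat(a) with some successor in Z. Already a fixed point.
Sat(E[a U (a & p)]) = {3}
|Sat(E[a U (a & p)])| = |{3}| = 1.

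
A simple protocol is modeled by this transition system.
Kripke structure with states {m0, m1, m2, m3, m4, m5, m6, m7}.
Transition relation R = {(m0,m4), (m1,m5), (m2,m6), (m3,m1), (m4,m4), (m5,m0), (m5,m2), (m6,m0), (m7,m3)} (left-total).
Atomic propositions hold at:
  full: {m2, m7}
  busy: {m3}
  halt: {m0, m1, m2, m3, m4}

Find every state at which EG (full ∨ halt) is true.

{m0, m4}

Sat(full ∨ halt) = {m0, m1, m2, m3, m4, m7}
EG (full ∨ halt): greatest fixpoint, start Z0 = {m0, m1, m2, m3, m4, m7}, keep only states in Sat with some successor in Z. Z1 = {m0, m3, m4, m7}; Z2 = {m0, m4, m7}; Z3 = {m0, m4}; fixed.
Sat(EG (full ∨ halt)) = {m0, m4}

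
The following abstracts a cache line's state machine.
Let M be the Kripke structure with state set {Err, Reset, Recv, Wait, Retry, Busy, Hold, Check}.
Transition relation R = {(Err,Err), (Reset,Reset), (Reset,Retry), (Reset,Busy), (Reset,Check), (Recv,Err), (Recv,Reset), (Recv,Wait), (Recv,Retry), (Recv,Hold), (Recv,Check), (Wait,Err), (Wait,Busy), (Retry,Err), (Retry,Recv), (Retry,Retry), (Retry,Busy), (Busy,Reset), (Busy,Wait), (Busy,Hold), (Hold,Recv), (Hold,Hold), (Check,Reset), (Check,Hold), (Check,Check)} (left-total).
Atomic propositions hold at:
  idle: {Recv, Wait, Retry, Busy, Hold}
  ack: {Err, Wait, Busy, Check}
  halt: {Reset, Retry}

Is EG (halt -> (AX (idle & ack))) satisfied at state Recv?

Yes

Sat(idle & ack) = {Wait, Busy}
Sat(AX (idle & ack)) = {s : every successor in {Wait, Busy}} = ∅
Sat(halt -> (AX (idle & ack))) = {Err, Recv, Wait, Busy, Hold, Check}
EG (halt -> (AX (idle & ack))): greatest fixpoint, start Z0 = {Err, Recv, Wait, Busy, Hold, Check}, keep only states in Sat with some successor in Z. Already a fixed point.
Sat(EG (halt -> (AX (idle & ack)))) = {Err, Recv, Wait, Busy, Hold, Check}
Recv ∈ Sat(EG (halt -> (AX (idle & ack)))) = {Err, Recv, Wait, Busy, Hold, Check}, so the formula holds at Recv.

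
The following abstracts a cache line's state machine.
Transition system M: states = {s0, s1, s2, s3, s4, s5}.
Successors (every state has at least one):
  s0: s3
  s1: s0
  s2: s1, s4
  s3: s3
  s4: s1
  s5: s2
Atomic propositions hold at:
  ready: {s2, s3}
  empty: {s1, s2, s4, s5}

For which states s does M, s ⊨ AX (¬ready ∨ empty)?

{s1, s2, s4, s5}

Sat(¬ready) = {s0, s1, s4, s5}
Sat(¬ready ∨ empty) = {s0, s1, s2, s4, s5}
Sat(AX (¬ready ∨ empty)) = {s : every successor in {s0, s1, s2, s4, s5}} = {s1, s2, s4, s5}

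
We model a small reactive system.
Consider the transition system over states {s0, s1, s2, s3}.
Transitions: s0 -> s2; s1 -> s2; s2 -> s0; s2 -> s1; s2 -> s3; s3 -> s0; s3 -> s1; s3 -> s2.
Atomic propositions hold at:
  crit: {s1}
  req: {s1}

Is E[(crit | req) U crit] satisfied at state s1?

Sat(crit | req) = {s1}
E[(crit | req) U crit]: least fixpoint, start Z0 = Sat(crit) = {s1}, add states in Sat(crit | req) with some successor in Z. Already a fixed point.
Sat(E[(crit | req) U crit]) = {s1}
s1 ∈ Sat(E[(crit | req) U crit]) = {s1}, so the formula holds at s1.

Yes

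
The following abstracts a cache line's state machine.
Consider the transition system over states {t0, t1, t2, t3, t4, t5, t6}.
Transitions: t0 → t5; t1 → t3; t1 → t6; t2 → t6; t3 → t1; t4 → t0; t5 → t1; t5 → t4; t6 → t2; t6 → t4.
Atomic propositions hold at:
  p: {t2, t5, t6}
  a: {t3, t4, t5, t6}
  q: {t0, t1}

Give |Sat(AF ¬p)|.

5

Sat(¬p) = {t0, t1, t3, t4}
AF ¬p: least fixpoint, start Z0 = {t0, t1, t3, t4}, add states with every successor in Z. Z1 = {t0, t1, t3, t4, t5}; fixed.
Sat(AF ¬p) = {t0, t1, t3, t4, t5}
|Sat(AF ¬p)| = |{t0, t1, t3, t4, t5}| = 5.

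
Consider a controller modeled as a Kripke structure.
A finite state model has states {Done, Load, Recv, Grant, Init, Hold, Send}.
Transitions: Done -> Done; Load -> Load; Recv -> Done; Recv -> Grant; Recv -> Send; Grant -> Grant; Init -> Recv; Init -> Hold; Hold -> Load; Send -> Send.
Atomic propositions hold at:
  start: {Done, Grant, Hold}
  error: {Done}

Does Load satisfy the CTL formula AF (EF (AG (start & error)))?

No

Sat(start & error) = {Done}
AG (start & error): greatest fixpoint, start Z0 = {Done}, keep only states in Sat with every successor in Z. Already a fixed point.
Sat(AG (start & error)) = {Done}
EF (AG (start & error)): least fixpoint, start Z0 = {Done}, add states with some successor in Z. Z1 = {Done, Recv}; Z2 = {Done, Recv, Init}; fixed.
Sat(EF (AG (start & error))) = {Done, Recv, Init}
AF (EF (AG (start & error))): least fixpoint, start Z0 = {Done, Recv, Init}, add states with every successor in Z. Already a fixed point.
Sat(AF (EF (AG (start & error)))) = {Done, Recv, Init}
Load ∉ Sat(AF (EF (AG (start & error)))) = {Done, Recv, Init}, so the formula does not hold at Load.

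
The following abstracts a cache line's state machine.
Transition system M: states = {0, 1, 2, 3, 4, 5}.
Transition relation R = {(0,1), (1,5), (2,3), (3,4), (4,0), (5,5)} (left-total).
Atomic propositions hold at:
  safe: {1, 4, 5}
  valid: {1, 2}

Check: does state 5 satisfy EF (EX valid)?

No

Sat(EX valid) = {s : some successor in {1, 2}} = {0}
EF (EX valid): least fixpoint, start Z0 = {0}, add states with some successor in Z. Z1 = {0, 4}; Z2 = {0, 3, 4}; Z3 = {0, 2, 3, 4}; fixed.
Sat(EF (EX valid)) = {0, 2, 3, 4}
5 ∉ Sat(EF (EX valid)) = {0, 2, 3, 4}, so the formula does not hold at 5.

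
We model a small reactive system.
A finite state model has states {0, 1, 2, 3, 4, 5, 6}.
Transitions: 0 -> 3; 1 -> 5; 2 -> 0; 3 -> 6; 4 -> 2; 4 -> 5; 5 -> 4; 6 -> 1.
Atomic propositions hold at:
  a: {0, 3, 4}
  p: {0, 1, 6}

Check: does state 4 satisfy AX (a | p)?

Sat(a | p) = {0, 1, 3, 4, 6}
Sat(AX (a | p)) = {s : every successor in {0, 1, 3, 4, 6}} = {0, 2, 3, 5, 6}
4 ∉ Sat(AX (a | p)) = {0, 2, 3, 5, 6}, so the formula does not hold at 4.

No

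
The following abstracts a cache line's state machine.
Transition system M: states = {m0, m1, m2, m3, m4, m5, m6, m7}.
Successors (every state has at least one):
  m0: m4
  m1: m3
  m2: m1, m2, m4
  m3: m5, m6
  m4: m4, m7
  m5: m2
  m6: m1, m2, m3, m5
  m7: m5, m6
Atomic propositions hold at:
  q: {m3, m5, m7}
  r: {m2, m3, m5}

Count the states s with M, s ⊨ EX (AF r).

AF r: least fixpoint, start Z0 = {m2, m3, m5}, add states with every successor in Z. Z1 = {m1, m2, m3, m5}; Z2 = {m1, m2, m3, m5, m6}; Z3 = {m1, m2, m3, m5, m6, m7}; fixed.
Sat(AF r) = {m1, m2, m3, m5, m6, m7}
Sat(EX (AF r)) = {s : some successor in {m1, m2, m3, m5, m6, m7}} = {m1, m2, m3, m4, m5, m6, m7}
|Sat(EX (AF r))| = |{m1, m2, m3, m4, m5, m6, m7}| = 7.

7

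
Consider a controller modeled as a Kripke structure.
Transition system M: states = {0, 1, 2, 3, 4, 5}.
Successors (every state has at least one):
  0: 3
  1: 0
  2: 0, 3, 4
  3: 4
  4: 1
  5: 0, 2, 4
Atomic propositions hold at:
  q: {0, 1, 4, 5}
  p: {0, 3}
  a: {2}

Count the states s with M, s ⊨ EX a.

1

Sat(EX a) = {s : some successor in {2}} = {5}
|Sat(EX a)| = |{5}| = 1.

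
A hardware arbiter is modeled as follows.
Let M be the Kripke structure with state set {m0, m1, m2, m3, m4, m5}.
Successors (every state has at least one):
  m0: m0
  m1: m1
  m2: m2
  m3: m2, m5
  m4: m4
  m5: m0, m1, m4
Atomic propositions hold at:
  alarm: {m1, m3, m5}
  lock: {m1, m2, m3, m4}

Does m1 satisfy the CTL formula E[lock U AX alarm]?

Sat(AX alarm) = {s : every successor in {m1, m3, m5}} = {m1}
E[lock U AX alarm]: least fixpoint, start Z0 = Sat(AX alarm) = {m1}, add states in Sat(lock) with some successor in Z. Already a fixed point.
Sat(E[lock U AX alarm]) = {m1}
m1 ∈ Sat(E[lock U AX alarm]) = {m1}, so the formula holds at m1.

Yes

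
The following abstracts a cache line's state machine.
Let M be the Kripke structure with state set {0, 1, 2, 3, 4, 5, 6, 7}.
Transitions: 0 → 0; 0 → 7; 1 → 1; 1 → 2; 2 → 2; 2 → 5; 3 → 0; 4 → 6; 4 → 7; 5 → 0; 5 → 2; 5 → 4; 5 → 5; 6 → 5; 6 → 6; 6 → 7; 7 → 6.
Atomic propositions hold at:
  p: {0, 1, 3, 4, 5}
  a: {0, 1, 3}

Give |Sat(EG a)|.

3

EG a: greatest fixpoint, start Z0 = {0, 1, 3}, keep only states in Sat with some successor in Z. Already a fixed point.
Sat(EG a) = {0, 1, 3}
|Sat(EG a)| = |{0, 1, 3}| = 3.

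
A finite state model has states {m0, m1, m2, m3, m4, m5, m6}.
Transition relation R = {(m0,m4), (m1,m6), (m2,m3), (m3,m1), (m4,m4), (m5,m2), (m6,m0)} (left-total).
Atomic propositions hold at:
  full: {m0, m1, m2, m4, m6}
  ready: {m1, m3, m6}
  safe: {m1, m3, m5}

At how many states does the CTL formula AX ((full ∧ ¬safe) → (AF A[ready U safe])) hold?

Sat(¬safe) = {m0, m2, m4, m6}
Sat(full ∧ ¬safe) = {m0, m2, m4, m6}
A[ready U safe]: least fixpoint, start Z0 = Sat(safe) = {m1, m3, m5}, add states in Sat(ready) with every successor in Z. Already a fixed point.
Sat(A[ready U safe]) = {m1, m3, m5}
AF A[ready U safe]: least fixpoint, start Z0 = {m1, m3, m5}, add states with every successor in Z. Z1 = {m1, m2, m3, m5}; fixed.
Sat(AF A[ready U safe]) = {m1, m2, m3, m5}
Sat((full ∧ ¬safe) → (AF A[ready U safe])) = {m1, m2, m3, m5}
Sat(AX ((full ∧ ¬safe) → (AF A[ready U safe]))) = {s : every successor in {m1, m2, m3, m5}} = {m2, m3, m5}
|Sat(AX ((full ∧ ¬safe) → (AF A[ready U safe])))| = |{m2, m3, m5}| = 3.

3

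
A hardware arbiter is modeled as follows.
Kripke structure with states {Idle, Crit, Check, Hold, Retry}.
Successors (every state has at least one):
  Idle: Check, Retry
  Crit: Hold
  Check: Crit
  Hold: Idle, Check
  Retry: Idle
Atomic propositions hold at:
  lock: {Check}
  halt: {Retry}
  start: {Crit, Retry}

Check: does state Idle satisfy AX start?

No

Sat(AX start) = {s : every successor in {Crit, Retry}} = {Check}
Idle ∉ Sat(AX start) = {Check}, so the formula does not hold at Idle.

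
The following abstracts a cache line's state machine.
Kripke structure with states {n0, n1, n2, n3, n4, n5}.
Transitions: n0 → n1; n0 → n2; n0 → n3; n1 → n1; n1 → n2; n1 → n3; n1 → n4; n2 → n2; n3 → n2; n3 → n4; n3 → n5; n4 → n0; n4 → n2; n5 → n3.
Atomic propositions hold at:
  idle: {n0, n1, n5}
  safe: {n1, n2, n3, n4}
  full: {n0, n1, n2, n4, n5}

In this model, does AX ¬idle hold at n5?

Sat(¬idle) = {n2, n3, n4}
Sat(AX ¬idle) = {s : every successor in {n2, n3, n4}} = {n2, n5}
n5 ∈ Sat(AX ¬idle) = {n2, n5}, so the formula holds at n5.

Yes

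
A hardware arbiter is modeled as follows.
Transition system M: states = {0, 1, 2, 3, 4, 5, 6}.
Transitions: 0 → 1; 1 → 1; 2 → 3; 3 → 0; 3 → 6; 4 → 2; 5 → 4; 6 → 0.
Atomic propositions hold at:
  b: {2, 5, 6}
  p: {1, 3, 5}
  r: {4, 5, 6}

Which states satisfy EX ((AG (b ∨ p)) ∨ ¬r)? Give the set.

Sat(b ∨ p) = {1, 2, 3, 5, 6}
AG (b ∨ p): greatest fixpoint, start Z0 = {1, 2, 3, 5, 6}, keep only states in Sat with every successor in Z. Z1 = {1, 2}; Z2 = {1}; fixed.
Sat(AG (b ∨ p)) = {1}
Sat(¬r) = {0, 1, 2, 3}
Sat((AG (b ∨ p)) ∨ ¬r) = {0, 1, 2, 3}
Sat(EX ((AG (b ∨ p)) ∨ ¬r)) = {s : some successor in {0, 1, 2, 3}} = {0, 1, 2, 3, 4, 6}

{0, 1, 2, 3, 4, 6}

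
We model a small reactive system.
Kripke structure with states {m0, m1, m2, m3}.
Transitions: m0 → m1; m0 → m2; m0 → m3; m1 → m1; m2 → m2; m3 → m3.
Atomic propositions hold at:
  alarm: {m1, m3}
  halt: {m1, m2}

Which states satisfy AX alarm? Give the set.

Sat(AX alarm) = {s : every successor in {m1, m3}} = {m1, m3}

{m1, m3}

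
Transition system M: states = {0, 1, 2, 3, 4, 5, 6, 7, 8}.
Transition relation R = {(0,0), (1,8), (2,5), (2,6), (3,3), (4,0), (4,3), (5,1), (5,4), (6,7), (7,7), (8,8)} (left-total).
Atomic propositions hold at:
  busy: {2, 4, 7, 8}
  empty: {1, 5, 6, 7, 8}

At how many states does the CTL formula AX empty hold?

5

Sat(AX empty) = {s : every successor in {1, 5, 6, 7, 8}} = {1, 2, 6, 7, 8}
|Sat(AX empty)| = |{1, 2, 6, 7, 8}| = 5.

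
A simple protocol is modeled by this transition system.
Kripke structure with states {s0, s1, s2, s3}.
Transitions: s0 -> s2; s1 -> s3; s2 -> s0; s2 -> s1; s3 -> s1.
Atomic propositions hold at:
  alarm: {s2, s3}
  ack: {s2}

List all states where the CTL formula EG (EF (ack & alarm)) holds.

Sat(ack & alarm) = {s2}
EF (ack & alarm): least fixpoint, start Z0 = {s2}, add states with some successor in Z. Z1 = {s0, s2}; fixed.
Sat(EF (ack & alarm)) = {s0, s2}
EG (EF (ack & alarm)): greatest fixpoint, start Z0 = {s0, s2}, keep only states in Sat with some successor in Z. Already a fixed point.
Sat(EG (EF (ack & alarm))) = {s0, s2}

{s0, s2}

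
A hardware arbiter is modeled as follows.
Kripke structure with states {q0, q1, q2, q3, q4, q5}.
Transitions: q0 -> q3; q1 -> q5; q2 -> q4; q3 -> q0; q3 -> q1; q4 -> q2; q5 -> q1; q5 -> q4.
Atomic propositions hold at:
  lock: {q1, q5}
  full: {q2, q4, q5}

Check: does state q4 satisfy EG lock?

EG lock: greatest fixpoint, start Z0 = {q1, q5}, keep only states in Sat with some successor in Z. Already a fixed point.
Sat(EG lock) = {q1, q5}
q4 ∉ Sat(EG lock) = {q1, q5}, so the formula does not hold at q4.

No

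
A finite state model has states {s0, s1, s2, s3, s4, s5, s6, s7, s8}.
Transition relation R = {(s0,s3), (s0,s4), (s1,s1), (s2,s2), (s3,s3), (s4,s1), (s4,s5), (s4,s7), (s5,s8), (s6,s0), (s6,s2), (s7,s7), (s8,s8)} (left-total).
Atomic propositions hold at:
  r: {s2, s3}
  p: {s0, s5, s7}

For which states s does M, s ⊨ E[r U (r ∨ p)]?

Sat(r ∨ p) = {s0, s2, s3, s5, s7}
E[r U (r ∨ p)]: least fixpoint, start Z0 = Sat((r ∨ p)) = {s0, s2, s3, s5, s7}, add states in Sat(r) with some successor in Z. Already a fixed point.
Sat(E[r U (r ∨ p)]) = {s0, s2, s3, s5, s7}

{s0, s2, s3, s5, s7}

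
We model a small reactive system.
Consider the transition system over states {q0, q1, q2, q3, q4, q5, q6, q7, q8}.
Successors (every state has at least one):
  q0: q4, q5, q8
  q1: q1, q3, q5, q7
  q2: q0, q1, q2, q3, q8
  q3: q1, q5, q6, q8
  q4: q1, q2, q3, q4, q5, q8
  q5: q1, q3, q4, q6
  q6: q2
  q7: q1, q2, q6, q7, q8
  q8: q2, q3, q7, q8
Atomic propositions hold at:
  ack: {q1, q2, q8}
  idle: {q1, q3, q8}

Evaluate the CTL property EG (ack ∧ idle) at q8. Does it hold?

Yes

Sat(ack ∧ idle) = {q1, q8}
EG (ack ∧ idle): greatest fixpoint, start Z0 = {q1, q8}, keep only states in Sat with some successor in Z. Already a fixed point.
Sat(EG (ack ∧ idle)) = {q1, q8}
q8 ∈ Sat(EG (ack ∧ idle)) = {q1, q8}, so the formula holds at q8.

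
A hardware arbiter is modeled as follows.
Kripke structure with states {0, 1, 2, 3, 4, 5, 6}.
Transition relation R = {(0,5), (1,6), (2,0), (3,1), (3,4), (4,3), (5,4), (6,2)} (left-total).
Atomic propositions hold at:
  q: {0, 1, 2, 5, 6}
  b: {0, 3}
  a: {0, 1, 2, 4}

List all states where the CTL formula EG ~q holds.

Sat(~q) = {3, 4}
EG ~q: greatest fixpoint, start Z0 = {3, 4}, keep only states in Sat with some successor in Z. Already a fixed point.
Sat(EG ~q) = {3, 4}

{3, 4}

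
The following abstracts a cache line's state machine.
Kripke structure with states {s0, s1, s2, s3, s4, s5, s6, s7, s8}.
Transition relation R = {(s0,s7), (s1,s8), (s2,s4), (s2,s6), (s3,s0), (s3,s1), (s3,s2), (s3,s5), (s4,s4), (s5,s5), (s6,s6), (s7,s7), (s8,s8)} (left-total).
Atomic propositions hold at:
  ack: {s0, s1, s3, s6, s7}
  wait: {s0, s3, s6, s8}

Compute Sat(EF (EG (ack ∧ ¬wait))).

{s0, s3, s7}

Sat(¬wait) = {s1, s2, s4, s5, s7}
Sat(ack ∧ ¬wait) = {s1, s7}
EG (ack ∧ ¬wait): greatest fixpoint, start Z0 = {s1, s7}, keep only states in Sat with some successor in Z. Z1 = {s7}; fixed.
Sat(EG (ack ∧ ¬wait)) = {s7}
EF (EG (ack ∧ ¬wait)): least fixpoint, start Z0 = {s7}, add states with some successor in Z. Z1 = {s0, s7}; Z2 = {s0, s3, s7}; fixed.
Sat(EF (EG (ack ∧ ¬wait))) = {s0, s3, s7}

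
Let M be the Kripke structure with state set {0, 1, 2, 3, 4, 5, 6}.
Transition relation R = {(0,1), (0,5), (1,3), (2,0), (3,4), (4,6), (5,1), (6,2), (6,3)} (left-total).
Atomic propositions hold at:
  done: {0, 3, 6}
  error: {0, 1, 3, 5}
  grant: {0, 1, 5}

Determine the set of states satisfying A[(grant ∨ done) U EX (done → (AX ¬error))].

{0, 1, 3, 5, 6}

Sat(grant ∨ done) = {0, 1, 3, 5, 6}
Sat(¬error) = {2, 4, 6}
Sat(AX ¬error) = {s : every successor in {2, 4, 6}} = {3, 4}
Sat(done → (AX ¬error)) = {1, 2, 3, 4, 5}
Sat(EX (done → (AX ¬error))) = {s : some successor in {1, 2, 3, 4, 5}} = {0, 1, 3, 5, 6}
A[(grant ∨ done) U EX (done → (AX ¬error))]: least fixpoint, start Z0 = Sat(EX (done → (AX ¬error))) = {0, 1, 3, 5, 6}, add states in Sat(grant ∨ done) with every successor in Z. Already a fixed point.
Sat(A[(grant ∨ done) U EX (done → (AX ¬error))]) = {0, 1, 3, 5, 6}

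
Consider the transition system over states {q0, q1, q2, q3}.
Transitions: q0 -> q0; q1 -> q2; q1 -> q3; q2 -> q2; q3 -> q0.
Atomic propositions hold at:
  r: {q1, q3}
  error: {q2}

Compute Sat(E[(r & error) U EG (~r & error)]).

{q2}

Sat(r & error) = ∅
Sat(~r) = {q0, q2}
Sat(~r & error) = {q2}
EG (~r & error): greatest fixpoint, start Z0 = {q2}, keep only states in Sat with some successor in Z. Already a fixed point.
Sat(EG (~r & error)) = {q2}
E[(r & error) U EG (~r & error)]: least fixpoint, start Z0 = Sat(EG (~r & error)) = {q2}, add states in Sat(r & error) with some successor in Z. Already a fixed point.
Sat(E[(r & error) U EG (~r & error)]) = {q2}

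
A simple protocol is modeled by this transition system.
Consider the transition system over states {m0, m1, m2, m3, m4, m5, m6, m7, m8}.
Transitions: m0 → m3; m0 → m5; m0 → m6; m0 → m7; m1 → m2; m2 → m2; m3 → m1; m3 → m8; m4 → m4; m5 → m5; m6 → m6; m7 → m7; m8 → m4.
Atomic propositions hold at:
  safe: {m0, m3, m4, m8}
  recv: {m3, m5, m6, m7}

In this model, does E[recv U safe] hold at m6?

No

E[recv U safe]: least fixpoint, start Z0 = Sat(safe) = {m0, m3, m4, m8}, add states in Sat(recv) with some successor in Z. Already a fixed point.
Sat(E[recv U safe]) = {m0, m3, m4, m8}
m6 ∉ Sat(E[recv U safe]) = {m0, m3, m4, m8}, so the formula does not hold at m6.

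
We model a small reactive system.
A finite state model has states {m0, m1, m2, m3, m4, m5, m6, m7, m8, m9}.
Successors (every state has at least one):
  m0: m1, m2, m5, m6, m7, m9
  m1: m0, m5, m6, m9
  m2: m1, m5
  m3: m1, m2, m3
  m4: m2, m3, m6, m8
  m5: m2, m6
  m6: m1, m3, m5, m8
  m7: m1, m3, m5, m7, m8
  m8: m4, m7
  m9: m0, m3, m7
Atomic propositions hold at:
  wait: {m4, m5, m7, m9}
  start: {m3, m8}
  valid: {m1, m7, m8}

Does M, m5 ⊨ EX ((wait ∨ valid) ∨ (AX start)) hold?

No

Sat(wait ∨ valid) = {m1, m4, m5, m7, m8, m9}
Sat(AX start) = {s : every successor in {m3, m8}} = ∅
Sat((wait ∨ valid) ∨ (AX start)) = {m1, m4, m5, m7, m8, m9}
Sat(EX ((wait ∨ valid) ∨ (AX start))) = {s : some successor in {m1, m4, m5, m7, m8, m9}} = {m0, m1, m2, m3, m4, m6, m7, m8, m9}
m5 ∉ Sat(EX ((wait ∨ valid) ∨ (AX start))) = {m0, m1, m2, m3, m4, m6, m7, m8, m9}, so the formula does not hold at m5.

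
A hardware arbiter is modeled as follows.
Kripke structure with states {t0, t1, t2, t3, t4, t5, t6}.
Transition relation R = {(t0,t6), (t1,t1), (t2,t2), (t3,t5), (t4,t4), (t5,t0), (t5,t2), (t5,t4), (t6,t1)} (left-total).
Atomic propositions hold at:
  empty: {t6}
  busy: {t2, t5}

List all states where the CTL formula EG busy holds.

EG busy: greatest fixpoint, start Z0 = {t2, t5}, keep only states in Sat with some successor in Z. Already a fixed point.
Sat(EG busy) = {t2, t5}

{t2, t5}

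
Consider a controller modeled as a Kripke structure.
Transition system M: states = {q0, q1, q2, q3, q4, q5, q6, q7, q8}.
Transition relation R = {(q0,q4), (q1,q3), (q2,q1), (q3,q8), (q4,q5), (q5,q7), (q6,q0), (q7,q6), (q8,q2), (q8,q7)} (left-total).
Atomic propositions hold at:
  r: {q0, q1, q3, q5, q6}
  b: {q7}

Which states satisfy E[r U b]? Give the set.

{q5, q7}

E[r U b]: least fixpoint, start Z0 = Sat(b) = {q7}, add states in Sat(r) with some successor in Z. Z1 = {q5, q7}; fixed.
Sat(E[r U b]) = {q5, q7}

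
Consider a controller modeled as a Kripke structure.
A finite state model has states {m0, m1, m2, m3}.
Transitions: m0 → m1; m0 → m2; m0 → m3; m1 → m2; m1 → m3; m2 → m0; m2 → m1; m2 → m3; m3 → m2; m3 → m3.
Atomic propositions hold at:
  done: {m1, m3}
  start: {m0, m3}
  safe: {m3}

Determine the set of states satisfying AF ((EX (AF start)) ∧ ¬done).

{m0, m2}

AF start: least fixpoint, start Z0 = {m0, m3}, add states with every successor in Z. Already a fixed point.
Sat(AF start) = {m0, m3}
Sat(EX (AF start)) = {s : some successor in {m0, m3}} = {m0, m1, m2, m3}
Sat(¬done) = {m0, m2}
Sat((EX (AF start)) ∧ ¬done) = {m0, m2}
AF ((EX (AF start)) ∧ ¬done): least fixpoint, start Z0 = {m0, m2}, add states with every successor in Z. Already a fixed point.
Sat(AF ((EX (AF start)) ∧ ¬done)) = {m0, m2}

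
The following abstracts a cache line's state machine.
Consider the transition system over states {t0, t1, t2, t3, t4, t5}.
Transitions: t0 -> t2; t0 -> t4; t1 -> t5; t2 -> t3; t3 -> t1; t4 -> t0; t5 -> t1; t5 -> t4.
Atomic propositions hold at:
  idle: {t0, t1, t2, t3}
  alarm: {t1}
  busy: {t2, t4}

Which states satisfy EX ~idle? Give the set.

Sat(~idle) = {t4, t5}
Sat(EX ~idle) = {s : some successor in {t4, t5}} = {t0, t1, t5}

{t0, t1, t5}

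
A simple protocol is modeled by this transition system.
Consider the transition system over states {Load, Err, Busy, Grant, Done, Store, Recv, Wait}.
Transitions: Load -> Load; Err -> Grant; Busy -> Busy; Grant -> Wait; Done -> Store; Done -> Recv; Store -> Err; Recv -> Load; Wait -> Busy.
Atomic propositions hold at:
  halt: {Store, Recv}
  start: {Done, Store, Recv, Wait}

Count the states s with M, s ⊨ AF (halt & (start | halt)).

3

Sat(start | halt) = {Done, Store, Recv, Wait}
Sat(halt & (start | halt)) = {Store, Recv}
AF (halt & (start | halt)): least fixpoint, start Z0 = {Store, Recv}, add states with every successor in Z. Z1 = {Done, Store, Recv}; fixed.
Sat(AF (halt & (start | halt))) = {Done, Store, Recv}
|Sat(AF (halt & (start | halt)))| = |{Done, Store, Recv}| = 3.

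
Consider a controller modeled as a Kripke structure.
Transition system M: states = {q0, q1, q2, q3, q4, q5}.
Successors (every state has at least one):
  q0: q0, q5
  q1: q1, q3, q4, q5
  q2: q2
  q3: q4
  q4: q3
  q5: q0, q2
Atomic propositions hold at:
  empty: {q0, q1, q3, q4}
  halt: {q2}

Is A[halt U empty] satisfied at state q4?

A[halt U empty]: least fixpoint, start Z0 = Sat(empty) = {q0, q1, q3, q4}, add states in Sat(halt) with every successor in Z. Already a fixed point.
Sat(A[halt U empty]) = {q0, q1, q3, q4}
q4 ∈ Sat(A[halt U empty]) = {q0, q1, q3, q4}, so the formula holds at q4.

Yes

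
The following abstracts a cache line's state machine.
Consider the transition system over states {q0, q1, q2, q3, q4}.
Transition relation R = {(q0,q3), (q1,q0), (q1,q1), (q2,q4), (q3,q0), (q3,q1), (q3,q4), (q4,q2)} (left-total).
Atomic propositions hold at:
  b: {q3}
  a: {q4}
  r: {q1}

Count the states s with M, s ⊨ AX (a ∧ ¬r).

Sat(¬r) = {q0, q2, q3, q4}
Sat(a ∧ ¬r) = {q4}
Sat(AX (a ∧ ¬r)) = {s : every successor in {q4}} = {q2}
|Sat(AX (a ∧ ¬r))| = |{q2}| = 1.

1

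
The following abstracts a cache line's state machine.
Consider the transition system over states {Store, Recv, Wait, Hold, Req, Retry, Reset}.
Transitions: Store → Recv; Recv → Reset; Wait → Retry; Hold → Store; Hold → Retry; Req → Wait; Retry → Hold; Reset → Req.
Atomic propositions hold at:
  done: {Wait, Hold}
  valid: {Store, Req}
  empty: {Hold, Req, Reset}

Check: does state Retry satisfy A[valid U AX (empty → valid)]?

Sat(empty → valid) = {Store, Recv, Wait, Req, Retry}
Sat(AX (empty → valid)) = {s : every successor in {Store, Recv, Wait, Req, Retry}} = {Store, Wait, Hold, Req, Reset}
A[valid U AX (empty → valid)]: least fixpoint, start Z0 = Sat(AX (empty → valid)) = {Store, Wait, Hold, Req, Reset}, add states in Sat(valid) with every successor in Z. Already a fixed point.
Sat(A[valid U AX (empty → valid)]) = {Store, Wait, Hold, Req, Reset}
Retry ∉ Sat(A[valid U AX (empty → valid)]) = {Store, Wait, Hold, Req, Reset}, so the formula does not hold at Retry.

No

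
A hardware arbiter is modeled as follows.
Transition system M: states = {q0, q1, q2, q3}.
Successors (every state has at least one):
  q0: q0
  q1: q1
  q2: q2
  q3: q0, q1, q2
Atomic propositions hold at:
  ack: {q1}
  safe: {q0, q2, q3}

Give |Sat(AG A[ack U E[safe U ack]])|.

E[safe U ack]: least fixpoint, start Z0 = Sat(ack) = {q1}, add states in Sat(safe) with some successor in Z. Z1 = {q1, q3}; fixed.
Sat(E[safe U ack]) = {q1, q3}
A[ack U E[safe U ack]]: least fixpoint, start Z0 = Sat(E[safe U ack]) = {q1, q3}, add states in Sat(ack) with every successor in Z. Already a fixed point.
Sat(A[ack U E[safe U ack]]) = {q1, q3}
AG A[ack U E[safe U ack]]: greatest fixpoint, start Z0 = {q1, q3}, keep only states in Sat with every successor in Z. Z1 = {q1}; fixed.
Sat(AG A[ack U E[safe U ack]]) = {q1}
|Sat(AG A[ack U E[safe U ack]])| = |{q1}| = 1.

1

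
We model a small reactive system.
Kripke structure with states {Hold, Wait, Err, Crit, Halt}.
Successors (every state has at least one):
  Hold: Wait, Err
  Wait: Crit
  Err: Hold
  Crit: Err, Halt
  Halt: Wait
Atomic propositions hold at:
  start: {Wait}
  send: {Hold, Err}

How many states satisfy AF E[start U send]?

2

E[start U send]: least fixpoint, start Z0 = Sat(send) = {Hold, Err}, add states in Sat(start) with some successor in Z. Already a fixed point.
Sat(E[start U send]) = {Hold, Err}
AF E[start U send]: least fixpoint, start Z0 = {Hold, Err}, add states with every successor in Z. Already a fixed point.
Sat(AF E[start U send]) = {Hold, Err}
|Sat(AF E[start U send])| = |{Hold, Err}| = 2.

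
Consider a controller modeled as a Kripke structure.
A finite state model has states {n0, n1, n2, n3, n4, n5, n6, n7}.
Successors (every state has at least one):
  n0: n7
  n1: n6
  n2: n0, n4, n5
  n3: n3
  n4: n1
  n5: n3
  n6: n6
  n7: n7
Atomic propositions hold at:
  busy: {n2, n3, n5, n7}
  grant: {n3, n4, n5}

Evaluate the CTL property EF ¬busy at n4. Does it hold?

Sat(¬busy) = {n0, n1, n4, n6}
EF ¬busy: least fixpoint, start Z0 = {n0, n1, n4, n6}, add states with some successor in Z. Z1 = {n0, n1, n2, n4, n6}; fixed.
Sat(EF ¬busy) = {n0, n1, n2, n4, n6}
n4 ∈ Sat(EF ¬busy) = {n0, n1, n2, n4, n6}, so the formula holds at n4.

Yes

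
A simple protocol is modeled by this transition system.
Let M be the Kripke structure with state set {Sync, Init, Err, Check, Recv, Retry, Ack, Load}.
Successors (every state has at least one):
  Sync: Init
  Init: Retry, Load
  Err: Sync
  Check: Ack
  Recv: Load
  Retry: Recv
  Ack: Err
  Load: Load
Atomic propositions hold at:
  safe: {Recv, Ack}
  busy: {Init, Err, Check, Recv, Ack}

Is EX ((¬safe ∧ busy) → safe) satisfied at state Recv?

Sat(¬safe) = {Sync, Init, Err, Check, Retry, Load}
Sat(¬safe ∧ busy) = {Init, Err, Check}
Sat((¬safe ∧ busy) → safe) = {Sync, Recv, Retry, Ack, Load}
Sat(EX ((¬safe ∧ busy) → safe)) = {s : some successor in {Sync, Recv, Retry, Ack, Load}} = {Init, Err, Check, Recv, Retry, Load}
Recv ∈ Sat(EX ((¬safe ∧ busy) → safe)) = {Init, Err, Check, Recv, Retry, Load}, so the formula holds at Recv.

Yes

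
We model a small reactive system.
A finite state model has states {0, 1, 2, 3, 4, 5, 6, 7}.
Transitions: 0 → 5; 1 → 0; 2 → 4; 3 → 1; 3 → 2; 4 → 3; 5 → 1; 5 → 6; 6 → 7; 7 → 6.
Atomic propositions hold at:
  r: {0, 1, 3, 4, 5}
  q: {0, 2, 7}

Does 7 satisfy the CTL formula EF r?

EF r: least fixpoint, start Z0 = {0, 1, 3, 4, 5}, add states with some successor in Z. Z1 = {0, 1, 2, 3, 4, 5}; fixed.
Sat(EF r) = {0, 1, 2, 3, 4, 5}
7 ∉ Sat(EF r) = {0, 1, 2, 3, 4, 5}, so the formula does not hold at 7.

No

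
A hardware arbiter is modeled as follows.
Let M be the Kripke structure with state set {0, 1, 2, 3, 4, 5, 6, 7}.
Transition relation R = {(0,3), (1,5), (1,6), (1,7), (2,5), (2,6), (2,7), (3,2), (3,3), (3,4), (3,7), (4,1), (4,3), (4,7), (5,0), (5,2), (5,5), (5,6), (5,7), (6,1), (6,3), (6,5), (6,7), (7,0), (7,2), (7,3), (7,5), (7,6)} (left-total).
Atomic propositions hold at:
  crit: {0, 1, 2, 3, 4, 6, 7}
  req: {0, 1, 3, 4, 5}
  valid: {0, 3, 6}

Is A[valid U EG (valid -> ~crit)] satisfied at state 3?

No

Sat(~crit) = {5}
Sat(valid -> ~crit) = {1, 2, 4, 5, 7}
EG (valid -> ~crit): greatest fixpoint, start Z0 = {1, 2, 4, 5, 7}, keep only states in Sat with some successor in Z. Already a fixed point.
Sat(EG (valid -> ~crit)) = {1, 2, 4, 5, 7}
A[valid U EG (valid -> ~crit)]: least fixpoint, start Z0 = Sat(EG (valid -> ~crit)) = {1, 2, 4, 5, 7}, add states in Sat(valid) with every successor in Z. Already a fixed point.
Sat(A[valid U EG (valid -> ~crit)]) = {1, 2, 4, 5, 7}
3 ∉ Sat(A[valid U EG (valid -> ~crit)]) = {1, 2, 4, 5, 7}, so the formula does not hold at 3.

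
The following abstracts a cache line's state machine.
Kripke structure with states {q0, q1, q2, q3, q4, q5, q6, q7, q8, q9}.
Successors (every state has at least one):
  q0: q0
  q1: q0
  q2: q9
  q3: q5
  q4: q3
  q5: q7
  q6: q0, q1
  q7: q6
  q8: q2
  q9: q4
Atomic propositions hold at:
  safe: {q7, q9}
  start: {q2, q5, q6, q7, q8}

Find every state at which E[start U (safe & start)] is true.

Sat(safe & start) = {q7}
E[start U (safe & start)]: least fixpoint, start Z0 = Sat((safe & start)) = {q7}, add states in Sat(start) with some successor in Z. Z1 = {q5, q7}; fixed.
Sat(E[start U (safe & start)]) = {q5, q7}

{q5, q7}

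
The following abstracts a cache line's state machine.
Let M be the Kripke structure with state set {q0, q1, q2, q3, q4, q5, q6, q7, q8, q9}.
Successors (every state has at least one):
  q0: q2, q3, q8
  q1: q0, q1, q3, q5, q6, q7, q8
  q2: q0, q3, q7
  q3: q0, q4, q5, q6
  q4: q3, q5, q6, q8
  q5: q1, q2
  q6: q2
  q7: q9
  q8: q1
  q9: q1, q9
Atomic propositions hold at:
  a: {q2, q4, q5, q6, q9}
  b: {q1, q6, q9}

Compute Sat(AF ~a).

{q0, q1, q2, q3, q4, q5, q6, q7, q8}

Sat(~a) = {q0, q1, q3, q7, q8}
AF ~a: least fixpoint, start Z0 = {q0, q1, q3, q7, q8}, add states with every successor in Z. Z1 = {q0, q1, q2, q3, q7, q8}; Z2 = {q0, q1, q2, q3, q5, q6, q7, q8}; Z3 = {q0, q1, q2, q3, q4, q5, q6, q7, q8}; fixed.
Sat(AF ~a) = {q0, q1, q2, q3, q4, q5, q6, q7, q8}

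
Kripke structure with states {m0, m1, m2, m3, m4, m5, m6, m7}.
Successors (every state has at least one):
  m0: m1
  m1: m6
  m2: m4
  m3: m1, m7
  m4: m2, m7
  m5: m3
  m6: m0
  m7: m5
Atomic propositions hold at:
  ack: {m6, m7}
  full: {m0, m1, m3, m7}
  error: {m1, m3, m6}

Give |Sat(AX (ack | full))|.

5

Sat(ack | full) = {m0, m1, m3, m6, m7}
Sat(AX (ack | full)) = {s : every successor in {m0, m1, m3, m6, m7}} = {m0, m1, m3, m5, m6}
|Sat(AX (ack | full))| = |{m0, m1, m3, m5, m6}| = 5.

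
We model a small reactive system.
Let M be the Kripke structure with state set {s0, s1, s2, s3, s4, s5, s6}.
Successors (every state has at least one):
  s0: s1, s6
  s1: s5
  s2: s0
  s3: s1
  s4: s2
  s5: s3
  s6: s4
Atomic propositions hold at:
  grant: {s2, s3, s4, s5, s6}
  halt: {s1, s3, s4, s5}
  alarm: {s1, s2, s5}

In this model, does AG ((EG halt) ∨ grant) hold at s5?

EG halt: greatest fixpoint, start Z0 = {s1, s3, s4, s5}, keep only states in Sat with some successor in Z. Z1 = {s1, s3, s5}; fixed.
Sat(EG halt) = {s1, s3, s5}
Sat((EG halt) ∨ grant) = {s1, s2, s3, s4, s5, s6}
AG ((EG halt) ∨ grant): greatest fixpoint, start Z0 = {s1, s2, s3, s4, s5, s6}, keep only states in Sat with every successor in Z. Z1 = {s1, s3, s4, s5, s6}; Z2 = {s1, s3, s5, s6}; Z3 = {s1, s3, s5}; fixed.
Sat(AG ((EG halt) ∨ grant)) = {s1, s3, s5}
s5 ∈ Sat(AG ((EG halt) ∨ grant)) = {s1, s3, s5}, so the formula holds at s5.

Yes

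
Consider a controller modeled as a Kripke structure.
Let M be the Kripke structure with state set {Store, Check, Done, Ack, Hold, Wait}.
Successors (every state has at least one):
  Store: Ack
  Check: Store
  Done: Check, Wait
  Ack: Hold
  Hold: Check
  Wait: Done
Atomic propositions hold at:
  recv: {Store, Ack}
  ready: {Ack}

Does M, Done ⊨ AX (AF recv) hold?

AF recv: least fixpoint, start Z0 = {Store, Ack}, add states with every successor in Z. Z1 = {Store, Check, Ack}; Z2 = {Store, Check, Ack, Hold}; fixed.
Sat(AF recv) = {Store, Check, Ack, Hold}
Sat(AX (AF recv)) = {s : every successor in {Store, Check, Ack, Hold}} = {Store, Check, Ack, Hold}
Done ∉ Sat(AX (AF recv)) = {Store, Check, Ack, Hold}, so the formula does not hold at Done.

No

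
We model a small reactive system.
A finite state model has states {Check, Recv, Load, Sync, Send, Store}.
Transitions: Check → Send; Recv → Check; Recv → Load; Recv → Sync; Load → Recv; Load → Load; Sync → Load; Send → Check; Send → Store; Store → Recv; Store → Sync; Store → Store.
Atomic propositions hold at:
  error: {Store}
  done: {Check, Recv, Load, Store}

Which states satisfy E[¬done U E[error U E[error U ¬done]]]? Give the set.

Sat(¬done) = {Sync, Send}
E[error U ¬done]: least fixpoint, start Z0 = Sat(¬done) = {Sync, Send}, add states in Sat(error) with some successor in Z. Z1 = {Sync, Send, Store}; fixed.
Sat(E[error U ¬done]) = {Sync, Send, Store}
E[error U E[error U ¬done]]: least fixpoint, start Z0 = Sat(E[error U ¬done]) = {Sync, Send, Store}, add states in Sat(error) with some successor in Z. Already a fixed point.
Sat(E[error U E[error U ¬done]]) = {Sync, Send, Store}
E[¬done U E[error U E[error U ¬done]]]: least fixpoint, start Z0 = Sat(E[error U E[error U ¬done]]) = {Sync, Send, Store}, add states in Sat(¬done) with some successor in Z. Already a fixed point.
Sat(E[¬done U E[error U E[error U ¬done]]]) = {Sync, Send, Store}

{Sync, Send, Store}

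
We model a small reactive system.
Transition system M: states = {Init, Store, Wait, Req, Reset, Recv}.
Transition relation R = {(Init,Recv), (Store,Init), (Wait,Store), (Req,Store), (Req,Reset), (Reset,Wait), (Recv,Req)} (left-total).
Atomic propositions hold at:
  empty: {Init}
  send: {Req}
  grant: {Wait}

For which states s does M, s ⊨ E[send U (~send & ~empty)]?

Sat(~send) = {Init, Store, Wait, Reset, Recv}
Sat(~empty) = {Store, Wait, Req, Reset, Recv}
Sat(~send & ~empty) = {Store, Wait, Reset, Recv}
E[send U (~send & ~empty)]: least fixpoint, start Z0 = Sat((~send & ~empty)) = {Store, Wait, Reset, Recv}, add states in Sat(send) with some successor in Z. Z1 = {Store, Wait, Req, Reset, Recv}; fixed.
Sat(E[send U (~send & ~empty)]) = {Store, Wait, Req, Reset, Recv}

{Store, Wait, Req, Reset, Recv}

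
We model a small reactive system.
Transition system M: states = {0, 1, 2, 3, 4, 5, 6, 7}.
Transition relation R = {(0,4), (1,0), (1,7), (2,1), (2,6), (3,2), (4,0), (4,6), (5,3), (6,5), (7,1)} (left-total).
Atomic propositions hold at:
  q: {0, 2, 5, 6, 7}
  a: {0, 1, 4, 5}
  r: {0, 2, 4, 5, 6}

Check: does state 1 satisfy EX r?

Yes

Sat(EX r) = {s : some successor in {0, 2, 4, 5, 6}} = {0, 1, 2, 3, 4, 6}
1 ∈ Sat(EX r) = {0, 1, 2, 3, 4, 6}, so the formula holds at 1.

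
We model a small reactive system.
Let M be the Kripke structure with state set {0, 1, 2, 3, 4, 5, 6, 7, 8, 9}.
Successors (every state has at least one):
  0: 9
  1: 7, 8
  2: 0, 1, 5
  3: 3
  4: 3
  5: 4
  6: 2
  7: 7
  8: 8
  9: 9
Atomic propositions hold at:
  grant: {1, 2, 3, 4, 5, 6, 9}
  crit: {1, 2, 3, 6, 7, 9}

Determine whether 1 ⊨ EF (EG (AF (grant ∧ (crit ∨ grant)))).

No

Sat(crit ∨ grant) = {1, 2, 3, 4, 5, 6, 7, 9}
Sat(grant ∧ (crit ∨ grant)) = {1, 2, 3, 4, 5, 6, 9}
AF (grant ∧ (crit ∨ grant)): least fixpoint, start Z0 = {1, 2, 3, 4, 5, 6, 9}, add states with every successor in Z. Z1 = {0, 1, 2, 3, 4, 5, 6, 9}; fixed.
Sat(AF (grant ∧ (crit ∨ grant))) = {0, 1, 2, 3, 4, 5, 6, 9}
EG (AF (grant ∧ (crit ∨ grant))): greatest fixpoint, start Z0 = {0, 1, 2, 3, 4, 5, 6, 9}, keep only states in Sat with some successor in Z. Z1 = {0, 2, 3, 4, 5, 6, 9}; fixed.
Sat(EG (AF (grant ∧ (crit ∨ grant)))) = {0, 2, 3, 4, 5, 6, 9}
EF (EG (AF (grant ∧ (crit ∨ grant)))): least fixpoint, start Z0 = {0, 2, 3, 4, 5, 6, 9}, add states with some successor in Z. Already a fixed point.
Sat(EF (EG (AF (grant ∧ (crit ∨ grant))))) = {0, 2, 3, 4, 5, 6, 9}
1 ∉ Sat(EF (EG (AF (grant ∧ (crit ∨ grant))))) = {0, 2, 3, 4, 5, 6, 9}, so the formula does not hold at 1.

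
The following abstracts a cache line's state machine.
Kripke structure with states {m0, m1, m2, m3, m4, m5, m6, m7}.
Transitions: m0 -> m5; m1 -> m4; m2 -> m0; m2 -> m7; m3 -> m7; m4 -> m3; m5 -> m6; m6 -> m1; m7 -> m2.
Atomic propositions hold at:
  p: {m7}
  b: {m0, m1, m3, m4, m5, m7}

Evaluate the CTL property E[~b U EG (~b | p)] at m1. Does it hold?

No

Sat(~b) = {m2, m6}
Sat(~b | p) = {m2, m6, m7}
EG (~b | p): greatest fixpoint, start Z0 = {m2, m6, m7}, keep only states in Sat with some successor in Z. Z1 = {m2, m7}; fixed.
Sat(EG (~b | p)) = {m2, m7}
E[~b U EG (~b | p)]: least fixpoint, start Z0 = Sat(EG (~b | p)) = {m2, m7}, add states in Sat(~b) with some successor in Z. Already a fixed point.
Sat(E[~b U EG (~b | p)]) = {m2, m7}
m1 ∉ Sat(E[~b U EG (~b | p)]) = {m2, m7}, so the formula does not hold at m1.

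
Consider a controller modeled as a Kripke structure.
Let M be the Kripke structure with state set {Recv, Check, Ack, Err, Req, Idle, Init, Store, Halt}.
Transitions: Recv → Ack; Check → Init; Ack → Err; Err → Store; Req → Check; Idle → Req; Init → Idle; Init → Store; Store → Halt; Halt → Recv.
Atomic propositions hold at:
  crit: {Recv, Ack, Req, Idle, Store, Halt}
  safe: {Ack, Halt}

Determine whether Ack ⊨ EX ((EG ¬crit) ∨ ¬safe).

Yes

Sat(¬crit) = {Check, Err, Init}
EG ¬crit: greatest fixpoint, start Z0 = {Check, Err, Init}, keep only states in Sat with some successor in Z. Z1 = {Check}; Z2 = ∅; fixed.
Sat(EG ¬crit) = ∅
Sat(¬safe) = {Recv, Check, Err, Req, Idle, Init, Store}
Sat((EG ¬crit) ∨ ¬safe) = {Recv, Check, Err, Req, Idle, Init, Store}
Sat(EX ((EG ¬crit) ∨ ¬safe)) = {s : some successor in {Recv, Check, Err, Req, Idle, Init, Store}} = {Check, Ack, Err, Req, Idle, Init, Halt}
Ack ∈ Sat(EX ((EG ¬crit) ∨ ¬safe)) = {Check, Ack, Err, Req, Idle, Init, Halt}, so the formula holds at Ack.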